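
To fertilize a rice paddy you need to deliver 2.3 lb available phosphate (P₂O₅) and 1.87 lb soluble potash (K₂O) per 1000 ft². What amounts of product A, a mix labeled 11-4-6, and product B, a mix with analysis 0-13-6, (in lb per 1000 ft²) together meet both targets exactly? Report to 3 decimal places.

19.463 lb product A, 11.704 lb product B

Per-1000 ft² balance (a = product A, b = product B):
P₂O₅: 0.04·a + 0.13·b = 2.3
K₂O: 0.06·a + 0.06·b = 1.87
Eliminate b: (row1) − 0.13/0.06·(row2) → -0.09·a = -1.75167, so a = 19.46296.
Then b = (1.87 − 0.06·19.46296) / 0.06 = 11.7037.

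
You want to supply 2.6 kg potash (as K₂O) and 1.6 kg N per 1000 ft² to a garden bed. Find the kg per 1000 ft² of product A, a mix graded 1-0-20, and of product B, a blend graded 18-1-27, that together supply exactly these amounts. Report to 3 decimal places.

With a, b = kg per 1000 ft² of product A and product B:
K₂O: 0.2·a + 0.27·b = 2.6
N: 0.01·a + 0.18·b = 1.6
From row1: a = (2.6 − 0.27·b) / 0.2.
Into row2: 0.01·(2.6 − 0.27·b)/0.2 + 0.18·b = 1.6 → b = 8.82883, a = 1.08108.

1.081 kg product A, 8.829 kg product B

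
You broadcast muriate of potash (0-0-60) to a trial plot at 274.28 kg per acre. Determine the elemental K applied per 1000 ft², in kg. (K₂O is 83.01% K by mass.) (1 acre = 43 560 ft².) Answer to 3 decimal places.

3.136 kg K per thousand sq ft

K₂O per acre = 274.28 × 60% = 164.568 kg.
Elemental K = 164.568 × 0.8301 = 136.608 kg per acre.
Convert to per 1000 ft²: 136.608 × 0.0229568 = 3.13609 kg.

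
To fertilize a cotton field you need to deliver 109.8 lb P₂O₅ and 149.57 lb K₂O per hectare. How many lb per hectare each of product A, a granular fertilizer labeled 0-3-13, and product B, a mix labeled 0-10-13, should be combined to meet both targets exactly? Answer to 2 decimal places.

Per-hectare balance (a = product A, b = product B):
P₂O₅: 0.03·a + 0.1·b = 109.8
K₂O: 0.13·a + 0.13·b = 149.57
Eliminate a: (row1) − 0.03/0.13·(row2) → 0.07·b = 75.2838, so b = 1075.484.
Back-substitute: a = (109.8 − 0.1·1075.484) / 0.03 = 75.0549.

75.05 lb product A, 1075.48 lb product B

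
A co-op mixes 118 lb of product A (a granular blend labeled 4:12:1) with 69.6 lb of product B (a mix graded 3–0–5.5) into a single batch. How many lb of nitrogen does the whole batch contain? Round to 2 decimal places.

6.81 lb N

N mass = 4%×118 + 3%×69.6 = 6.808 lb.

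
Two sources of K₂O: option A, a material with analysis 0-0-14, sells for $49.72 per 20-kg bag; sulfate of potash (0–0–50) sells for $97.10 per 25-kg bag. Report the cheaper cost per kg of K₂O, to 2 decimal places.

option A: K₂O per bag = 20 × 14% = 2.8 kg; cost = 49.72 / 2.8 = $17.7571/kg K₂O.
sulfate of potash: K₂O per bag = 25 × 50% = 12.5 kg; cost = 97.10 / 12.5 = $7.7680/kg K₂O.
sulfate of potash is cheaper.

$7.77 per kg K₂O (sulfate of potash)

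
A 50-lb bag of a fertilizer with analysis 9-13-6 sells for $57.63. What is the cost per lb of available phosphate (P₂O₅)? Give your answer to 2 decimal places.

$8.87 per lb P₂O₅

P₂O₅ in bag = 50 × 13% = 6.5 lb.
Cost per lb P₂O₅ = $57.63 / 6.5 = $8.8662.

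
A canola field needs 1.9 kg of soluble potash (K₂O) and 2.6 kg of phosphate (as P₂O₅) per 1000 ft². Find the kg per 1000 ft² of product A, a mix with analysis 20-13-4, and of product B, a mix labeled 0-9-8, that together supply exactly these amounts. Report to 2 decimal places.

Let a = kg of product A, b = kg of product B (per 1000 ft²).
K₂O: 0.04·a + 0.08·b = 1.9
P₂O₅: 0.13·a + 0.09·b = 2.6
Eliminate b: (row1) − 0.08/0.09·(row2) → -0.0755556·a = -0.411111, so a = 5.44118.
Then b = (2.6 − 0.13·5.44118) / 0.09 = 21.0294.

5.44 kg product A, 21.03 kg product B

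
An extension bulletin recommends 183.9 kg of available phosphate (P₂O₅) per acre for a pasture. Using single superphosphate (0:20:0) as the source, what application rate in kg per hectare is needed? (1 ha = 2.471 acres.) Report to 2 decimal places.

2272.08 kg of product per hectare

Product per acre = 183.9 / 20% = 919.5 kg.
Convert to per hectare: 919.5 × 2.471 = 2272.084 kg.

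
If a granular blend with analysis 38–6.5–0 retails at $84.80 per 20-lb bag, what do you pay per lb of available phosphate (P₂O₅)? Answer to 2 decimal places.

$65.23 per lb P₂O₅

P₂O₅ in bag = 20 × 6.5% = 1.3 lb.
Cost per lb P₂O₅ = $84.80 / 1.3 = $65.2308.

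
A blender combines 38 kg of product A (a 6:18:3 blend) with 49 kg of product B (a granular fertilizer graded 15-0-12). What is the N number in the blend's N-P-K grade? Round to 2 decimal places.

11.07% N

Total mass = 38 + 49 = 87 kg.
N mass = 6%×38 + 15%×49 = 9.63 kg.
% N = 9.63 / 87 = 11.069%.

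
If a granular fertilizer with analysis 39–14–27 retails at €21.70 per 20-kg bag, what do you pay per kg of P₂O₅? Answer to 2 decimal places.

€7.75 per kg P₂O₅

P₂O₅ in bag = 20 × 14% = 2.8 kg.
Cost per kg P₂O₅ = €21.70 / 2.8 = €7.7500.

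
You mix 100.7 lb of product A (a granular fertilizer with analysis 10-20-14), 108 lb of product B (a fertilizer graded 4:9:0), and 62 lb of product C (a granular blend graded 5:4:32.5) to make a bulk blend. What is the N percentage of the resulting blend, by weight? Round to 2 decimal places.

Total mass = 100.7 + 108 + 62 = 270.7 lb.
N mass = 10%×100.7 + 4%×108 + 5%×62 = 17.49 lb.
% N = 17.49 / 270.7 = 6.46103%.

6.46% N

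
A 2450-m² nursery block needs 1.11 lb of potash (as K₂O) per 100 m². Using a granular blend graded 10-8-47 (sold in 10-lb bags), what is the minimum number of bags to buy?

6 bags

Product per 100 m² = 1.11 / 47% = 2.3617 lb.
Total product = 2.3617 × 2450 / 100 = 57.8617 lb.
Bags = ⌈57.8617 / 10⌉ = 6.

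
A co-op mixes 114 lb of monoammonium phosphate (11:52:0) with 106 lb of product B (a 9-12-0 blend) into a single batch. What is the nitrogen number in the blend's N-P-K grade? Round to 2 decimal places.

Total mass = 114 + 106 = 220 lb.
N mass = 11%×114 + 9%×106 = 22.08 lb.
% N = 22.08 / 220 = 10.0364%.

10.04% N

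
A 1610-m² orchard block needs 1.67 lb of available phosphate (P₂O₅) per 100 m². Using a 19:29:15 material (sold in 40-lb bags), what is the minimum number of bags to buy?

3 bags

Product per 100 m² = 1.67 / 29% = 5.75862 lb.
Total product = 5.75862 × 1610 / 100 = 92.7138 lb.
Bags = ⌈92.7138 / 40⌉ = 3.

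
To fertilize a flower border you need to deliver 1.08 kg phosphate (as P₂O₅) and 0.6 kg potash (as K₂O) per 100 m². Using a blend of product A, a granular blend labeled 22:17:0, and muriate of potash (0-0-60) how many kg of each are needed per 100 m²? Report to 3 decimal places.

Let a = kg of product A, b = kg of muriate of potash (per 100 m²).
P₂O₅: 0.17·a + 0·b = 1.08
K₂O: 0·a + 0.6·b = 0.6
Solving simultaneously: a = 6.35294, b = 1.

6.353 kg product A, 1.000 kg muriate of potash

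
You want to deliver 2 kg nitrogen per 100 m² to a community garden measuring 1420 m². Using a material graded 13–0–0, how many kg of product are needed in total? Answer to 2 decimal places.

Product per 100 m² = 2 / 13% = 15.3846 kg.
Total product = 15.3846 × 1420 / 100 = 218.462 kg.

218.46 kg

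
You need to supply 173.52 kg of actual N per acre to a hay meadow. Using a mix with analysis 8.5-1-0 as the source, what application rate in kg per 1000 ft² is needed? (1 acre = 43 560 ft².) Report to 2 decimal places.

46.86 kg of product per thousand sq ft

Product per acre = 173.52 / 8.5% = 2041.41 kg.
Convert to per 1000 ft²: 2041.41 × 0.0229568 = 46.8644 kg.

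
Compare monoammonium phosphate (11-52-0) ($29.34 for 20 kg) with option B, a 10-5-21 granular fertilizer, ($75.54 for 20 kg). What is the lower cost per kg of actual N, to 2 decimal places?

$13.34 per kg N (monoammonium phosphate)

monoammonium phosphate: N per bag = 20 × 11% = 2.2 kg; cost = 29.34 / 2.2 = $13.3364/kg N.
option B: N per bag = 20 × 10% = 2 kg; cost = 75.54 / 2 = $37.7700/kg N.
monoammonium phosphate is cheaper.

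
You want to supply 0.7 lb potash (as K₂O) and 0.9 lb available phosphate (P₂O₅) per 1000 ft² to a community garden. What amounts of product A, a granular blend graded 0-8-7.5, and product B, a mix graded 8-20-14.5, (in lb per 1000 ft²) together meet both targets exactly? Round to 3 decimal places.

2.794 lb product A, 3.382 lb product B

Let a = lb of product A, b = lb of product B (per 1000 ft²).
K₂O: 0.075·a + 0.145·b = 0.7
P₂O₅: 0.08·a + 0.2·b = 0.9
Eliminate b: (row1) − 0.145/0.2·(row2) → 0.017·a = 0.0475, so a = 2.79412.
Then b = (0.9 − 0.08·2.79412) / 0.2 = 3.38235.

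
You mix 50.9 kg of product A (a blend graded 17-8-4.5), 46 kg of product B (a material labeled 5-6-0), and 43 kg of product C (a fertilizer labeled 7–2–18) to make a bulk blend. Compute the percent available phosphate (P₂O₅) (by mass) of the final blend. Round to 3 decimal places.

Total mass = 50.9 + 46 + 43 = 139.9 kg.
P₂O₅ mass = 8%×50.9 + 6%×46 + 2%×43 = 7.692 kg.
% P₂O₅ = 7.692 / 139.9 = 5.49821%.

5.498% P₂O₅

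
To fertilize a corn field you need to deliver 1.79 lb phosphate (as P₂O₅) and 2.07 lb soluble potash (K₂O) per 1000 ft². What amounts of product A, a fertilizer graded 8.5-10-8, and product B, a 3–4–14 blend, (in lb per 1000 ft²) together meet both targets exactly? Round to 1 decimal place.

Let a = lb of product A, b = lb of product B (per 1000 ft²).
P₂O₅: 0.1·a + 0.04·b = 1.79
K₂O: 0.08·a + 0.14·b = 2.07
Eliminate b: (row1) − 0.04/0.14·(row2) → 0.0771429·a = 1.19857, so a = 15.537.
Then b = (2.07 − 0.08·15.537) / 0.14 = 5.90741.

15.5 lb product A, 5.9 lb product B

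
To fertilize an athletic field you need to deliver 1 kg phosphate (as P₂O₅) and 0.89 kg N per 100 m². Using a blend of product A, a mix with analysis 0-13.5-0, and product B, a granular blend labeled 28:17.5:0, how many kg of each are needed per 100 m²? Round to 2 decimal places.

3.29 kg product A, 3.18 kg product B

Per-100 m² balance (a = product A, b = product B):
P₂O₅: 0.135·a + 0.175·b = 1
N: 0·a + 0.28·b = 0.89
Solving simultaneously: a = 3.28704, b = 3.17857.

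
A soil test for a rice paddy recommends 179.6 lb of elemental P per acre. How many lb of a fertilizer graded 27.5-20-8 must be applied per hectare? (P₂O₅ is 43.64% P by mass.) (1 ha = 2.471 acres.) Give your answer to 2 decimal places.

As P₂O₅: 179.6 / 0.4364 = 411.549 lb per acre.
Product per acre = 411.549 / 20% = 2057.75 lb.
Convert to per hectare: 2057.75 × 2.471 = 5084.688 lb.

5084.69 lb of product per hectare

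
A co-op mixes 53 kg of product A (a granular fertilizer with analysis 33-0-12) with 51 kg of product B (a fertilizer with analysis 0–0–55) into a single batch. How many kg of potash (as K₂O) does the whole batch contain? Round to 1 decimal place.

K₂O mass = 12%×53 + 55%×51 = 34.41 kg.

34.4 kg K₂O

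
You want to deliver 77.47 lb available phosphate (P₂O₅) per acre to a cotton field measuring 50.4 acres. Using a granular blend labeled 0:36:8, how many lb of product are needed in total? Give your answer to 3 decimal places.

Product per acre = 77.47 / 36% = 215.194 lb.
Total product = 215.194 × 50.4 = 10845.8 lb.

10845.800 lb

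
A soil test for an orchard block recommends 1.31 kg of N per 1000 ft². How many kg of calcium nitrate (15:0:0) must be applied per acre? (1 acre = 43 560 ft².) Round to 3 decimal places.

Product per 1000 ft² = 1.31 / 15% = 8.73333 kg.
Convert to per acre: 8.73333 × 43.56 = 380.424 kg.

380.424 kg of product per acre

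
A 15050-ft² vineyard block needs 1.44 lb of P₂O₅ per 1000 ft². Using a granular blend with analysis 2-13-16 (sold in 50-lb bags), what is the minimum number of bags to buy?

4 bags

Product per 1000 ft² = 1.44 / 13% = 11.0769 lb.
Total product = 11.0769 × 15050 / 1000 = 166.708 lb.
Bags = ⌈166.708 / 50⌉ = 4.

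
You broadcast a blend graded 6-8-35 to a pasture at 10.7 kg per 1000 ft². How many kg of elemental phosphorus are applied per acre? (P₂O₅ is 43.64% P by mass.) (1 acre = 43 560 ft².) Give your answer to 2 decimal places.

P₂O₅ per 1000 ft² = 10.7 × 8% = 0.856 kg.
Elemental P = 0.856 × 0.4364 = 0.373558 kg per 1000 ft².
Convert to per acre: 0.373558 × 43.56 = 16.2722 kg.

16.27 kg P per acre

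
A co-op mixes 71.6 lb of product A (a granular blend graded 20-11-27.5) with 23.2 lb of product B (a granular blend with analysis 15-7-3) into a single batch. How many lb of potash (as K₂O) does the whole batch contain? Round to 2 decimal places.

20.39 lb K₂O

K₂O mass = 27.5%×71.6 + 3%×23.2 = 20.386 lb.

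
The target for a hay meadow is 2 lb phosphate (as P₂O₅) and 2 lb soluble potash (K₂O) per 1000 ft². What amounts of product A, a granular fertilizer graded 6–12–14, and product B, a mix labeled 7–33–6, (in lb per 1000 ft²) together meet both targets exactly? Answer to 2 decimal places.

13.85 lb product A, 1.03 lb product B

With a, b = lb per 1000 ft² of product A and product B:
P₂O₅: 0.12·a + 0.33·b = 2
K₂O: 0.14·a + 0.06·b = 2
From row1: a = (2 − 0.33·b) / 0.12.
Into row2: 0.14·(2 − 0.33·b)/0.12 + 0.06·b = 2 → b = 1.02564, a = 13.8462.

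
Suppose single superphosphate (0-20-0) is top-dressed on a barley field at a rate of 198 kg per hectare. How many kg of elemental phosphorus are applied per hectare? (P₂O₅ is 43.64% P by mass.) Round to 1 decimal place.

17.3 kg P per hectare

P₂O₅ per hectare = 198 × 20% = 39.6 kg.
Elemental P = 39.6 × 0.4364 = 17.2814 kg per hectare.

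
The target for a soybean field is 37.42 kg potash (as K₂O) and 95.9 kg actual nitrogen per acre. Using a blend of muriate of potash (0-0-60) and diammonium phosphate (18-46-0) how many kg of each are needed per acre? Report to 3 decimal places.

62.367 kg muriate of potash, 532.778 kg diammonium phosphate

Let a = kg of muriate of potash, b = kg of diammonium phosphate (per acre).
K₂O: 0.6·a + 0·b = 37.42
N: 0·a + 0.18·b = 95.9
Solving simultaneously: a = 62.3667, b = 532.7778.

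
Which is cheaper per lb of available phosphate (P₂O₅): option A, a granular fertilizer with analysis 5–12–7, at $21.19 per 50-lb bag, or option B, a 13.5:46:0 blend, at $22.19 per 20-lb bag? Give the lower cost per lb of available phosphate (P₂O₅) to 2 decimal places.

option A: P₂O₅ per bag = 50 × 12% = 6 lb; cost = 21.19 / 6 = $3.5317/lb P₂O₅.
option B: P₂O₅ per bag = 20 × 46% = 9.2 lb; cost = 22.19 / 9.2 = $2.4120/lb P₂O₅.
option B is cheaper.

$2.41 per lb P₂O₅ (option B)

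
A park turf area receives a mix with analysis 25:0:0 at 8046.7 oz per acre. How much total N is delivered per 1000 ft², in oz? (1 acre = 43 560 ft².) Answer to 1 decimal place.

nitrogen per acre = 8046.7 × 25% = 2011.67 oz.
Convert to per 1000 ft²: 2011.67 × 0.0229568 = 46.1817 oz.

46.2 oz N per thousand sq ft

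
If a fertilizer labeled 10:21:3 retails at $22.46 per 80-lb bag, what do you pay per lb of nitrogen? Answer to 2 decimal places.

$2.81 per lb N

N in bag = 80 × 10% = 8 lb.
Cost per lb N = $22.46 / 8 = $2.8075.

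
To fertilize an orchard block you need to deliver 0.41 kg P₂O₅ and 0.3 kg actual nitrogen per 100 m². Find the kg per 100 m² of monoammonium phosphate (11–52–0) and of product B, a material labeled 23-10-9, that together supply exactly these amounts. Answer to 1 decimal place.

0.6 kg monoammonium phosphate, 1.0 kg product B

Per-100 m² balance (a = monoammonium phosphate, b = product B):
P₂O₅: 0.52·a + 0.1·b = 0.41
N: 0.11·a + 0.23·b = 0.3
Solving simultaneously: a = 0.592081, b = 1.02118.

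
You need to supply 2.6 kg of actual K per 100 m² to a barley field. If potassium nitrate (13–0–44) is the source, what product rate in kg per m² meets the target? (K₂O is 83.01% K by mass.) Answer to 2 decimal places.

As K₂O: 2.6 / 0.8301 = 3.13215 kg per 100 m².
Product per 100 m² = 3.13215 / 44% = 7.11853 kg.
Convert to per m²: 7.11853 × 0.01 = 0.0711853 kg.

0.07 kg of product per sq m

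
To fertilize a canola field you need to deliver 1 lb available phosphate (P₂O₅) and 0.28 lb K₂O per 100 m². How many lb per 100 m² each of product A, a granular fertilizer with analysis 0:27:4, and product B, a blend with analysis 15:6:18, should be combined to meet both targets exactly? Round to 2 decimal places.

With a, b = lb per 100 m² of product A and product B:
P₂O₅: 0.27·a + 0.06·b = 1
K₂O: 0.04·a + 0.18·b = 0.28
Eliminate b: (row1) − 0.06/0.18·(row2) → 0.256667·a = 0.906667, so a = 3.53247.
Then b = (0.28 − 0.04·3.53247) / 0.18 = 0.770563.

3.53 lb product A, 0.77 lb product B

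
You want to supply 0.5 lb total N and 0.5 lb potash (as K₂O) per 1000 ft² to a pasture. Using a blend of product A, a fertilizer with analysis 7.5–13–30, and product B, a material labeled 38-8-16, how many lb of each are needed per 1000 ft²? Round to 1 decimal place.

With a, b = lb per 1000 ft² of product A and product B:
N: 0.075·a + 0.38·b = 0.5
K₂O: 0.3·a + 0.16·b = 0.5
Solving simultaneously: a = 1.07843, b = 1.10294.

1.1 lb product A, 1.1 lb product B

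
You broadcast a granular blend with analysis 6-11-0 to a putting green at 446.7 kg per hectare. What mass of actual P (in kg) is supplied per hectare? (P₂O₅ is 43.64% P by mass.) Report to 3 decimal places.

P₂O₅ per hectare = 446.7 × 11% = 49.137 kg.
Elemental P = 49.137 × 0.4364 = 21.4434 kg per hectare.

21.443 kg P per hectare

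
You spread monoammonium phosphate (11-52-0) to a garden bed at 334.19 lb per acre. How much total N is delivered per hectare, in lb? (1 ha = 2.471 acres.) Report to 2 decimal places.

nitrogen per acre = 334.19 × 11% = 36.7609 lb.
Convert to per hectare: 36.7609 × 2.471 = 90.8362 lb.

90.84 lb N per hectare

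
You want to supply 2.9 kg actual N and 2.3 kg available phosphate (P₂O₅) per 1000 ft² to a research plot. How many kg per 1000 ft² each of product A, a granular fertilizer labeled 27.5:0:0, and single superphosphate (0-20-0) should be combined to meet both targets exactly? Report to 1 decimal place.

10.5 kg product A, 11.5 kg single superphosphate

With a, b = kg per 1000 ft² of product A and single superphosphate:
N: 0.275·a + 0·b = 2.9
P₂O₅: 0·a + 0.2·b = 2.3
Solving simultaneously: a = 10.5455, b = 11.5.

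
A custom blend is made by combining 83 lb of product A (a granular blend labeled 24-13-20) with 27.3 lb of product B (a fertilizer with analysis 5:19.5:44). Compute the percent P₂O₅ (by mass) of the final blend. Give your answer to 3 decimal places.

14.609% P₂O₅

Total mass = 83 + 27.3 = 110.3 lb.
P₂O₅ mass = 13%×83 + 19.5%×27.3 = 16.1135 lb.
% P₂O₅ = 16.1135 / 110.3 = 14.6088%.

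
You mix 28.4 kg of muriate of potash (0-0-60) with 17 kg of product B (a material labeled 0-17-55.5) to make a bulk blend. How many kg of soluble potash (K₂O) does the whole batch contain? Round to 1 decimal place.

K₂O mass = 60%×28.4 + 55.5%×17 = 26.475 kg.

26.5 kg K₂O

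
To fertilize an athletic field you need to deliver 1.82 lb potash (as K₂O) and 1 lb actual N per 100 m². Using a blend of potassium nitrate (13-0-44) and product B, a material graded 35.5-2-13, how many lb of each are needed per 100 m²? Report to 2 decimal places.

Let a = lb of potassium nitrate, b = lb of product B (per 100 m²).
K₂O: 0.44·a + 0.13·b = 1.82
N: 0.13·a + 0.355·b = 1
Eliminate a: (row1) − 0.44/0.13·(row2) → -1.07154·b = -1.56462, so b = 1.46016.
Back-substitute: a = (1.82 − 0.13·1.46016) / 0.44 = 3.70495.

3.70 lb potassium nitrate, 1.46 lb product B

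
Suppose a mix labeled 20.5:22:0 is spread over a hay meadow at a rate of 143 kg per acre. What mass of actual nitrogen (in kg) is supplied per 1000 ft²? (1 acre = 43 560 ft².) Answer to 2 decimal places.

0.67 kg N per thousand sq ft

nitrogen per acre = 143 × 20.5% = 29.315 kg.
Convert to per 1000 ft²: 29.315 × 0.0229568 = 0.67298 kg.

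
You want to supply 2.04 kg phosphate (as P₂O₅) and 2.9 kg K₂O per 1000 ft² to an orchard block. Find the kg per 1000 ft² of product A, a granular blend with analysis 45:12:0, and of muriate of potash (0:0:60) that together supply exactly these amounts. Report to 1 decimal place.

With a, b = kg per 1000 ft² of product A and muriate of potash:
P₂O₅: 0.12·a + 0·b = 2.04
K₂O: 0·a + 0.6·b = 2.9
Solving simultaneously: a = 17, b = 4.83333.

17.0 kg product A, 4.8 kg muriate of potash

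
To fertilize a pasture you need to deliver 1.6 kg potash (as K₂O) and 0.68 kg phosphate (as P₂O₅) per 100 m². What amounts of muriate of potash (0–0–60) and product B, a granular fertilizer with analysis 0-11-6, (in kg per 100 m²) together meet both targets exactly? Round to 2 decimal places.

Let a = kg of muriate of potash, b = kg of product B (per 100 m²).
K₂O: 0.6·a + 0.06·b = 1.6
P₂O₅: 0·a + 0.11·b = 0.68
Solving simultaneously: a = 2.04848, b = 6.18182.

2.05 kg muriate of potash, 6.18 kg product B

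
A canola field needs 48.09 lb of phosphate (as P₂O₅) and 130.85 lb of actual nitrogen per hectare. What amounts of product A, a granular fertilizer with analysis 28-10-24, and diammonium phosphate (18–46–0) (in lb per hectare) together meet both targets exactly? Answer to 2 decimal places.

Per-hectare balance (a = product A, b = diammonium phosphate):
P₂O₅: 0.1·a + 0.46·b = 48.09
N: 0.28·a + 0.18·b = 130.85
From row1: a = (48.09 − 0.46·b) / 0.1.
Into row2: 0.28·(48.09 − 0.46·b)/0.1 + 0.18·b = 130.85 → b = 3.43141, a = 465.116.

465.12 lb product A, 3.43 lb diammonium phosphate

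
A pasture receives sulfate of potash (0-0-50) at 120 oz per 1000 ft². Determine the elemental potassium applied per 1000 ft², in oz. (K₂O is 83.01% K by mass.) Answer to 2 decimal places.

K₂O per 1000 ft² = 120 × 50% = 60 oz.
Elemental K = 60 × 0.8301 = 49.806 oz per 1000 ft².

49.81 oz K per thousand sq ft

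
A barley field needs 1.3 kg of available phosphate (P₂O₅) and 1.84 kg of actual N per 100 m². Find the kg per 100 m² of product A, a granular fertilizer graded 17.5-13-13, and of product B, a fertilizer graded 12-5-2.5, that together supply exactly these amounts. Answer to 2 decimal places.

Let a = kg of product A, b = kg of product B (per 100 m²).
P₂O₅: 0.13·a + 0.05·b = 1.3
N: 0.175·a + 0.12·b = 1.84
Solving simultaneously: a = 9.34307, b = 1.70803.

9.34 kg product A, 1.71 kg product B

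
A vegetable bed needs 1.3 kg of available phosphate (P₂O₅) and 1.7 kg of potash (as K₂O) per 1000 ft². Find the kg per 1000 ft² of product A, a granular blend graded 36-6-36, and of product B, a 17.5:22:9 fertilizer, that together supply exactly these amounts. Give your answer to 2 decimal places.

3.48 kg product A, 4.96 kg product B

Let a = kg of product A, b = kg of product B (per 1000 ft²).
P₂O₅: 0.06·a + 0.22·b = 1.3
K₂O: 0.36·a + 0.09·b = 1.7
Eliminate b: (row1) − 0.22/0.09·(row2) → -0.82·a = -2.85556, so a = 3.48238.
Then b = (1.7 − 0.36·3.48238) / 0.09 = 4.95935.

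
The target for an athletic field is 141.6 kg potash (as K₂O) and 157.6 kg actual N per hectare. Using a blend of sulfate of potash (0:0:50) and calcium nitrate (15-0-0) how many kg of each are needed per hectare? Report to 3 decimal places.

283.200 kg sulfate of potash, 1050.667 kg calcium nitrate

With a, b = kg per hectare of sulfate of potash and calcium nitrate:
K₂O: 0.5·a + 0·b = 141.6
N: 0·a + 0.15·b = 157.6
Solving simultaneously: a = 283.2, b = 1050.6667.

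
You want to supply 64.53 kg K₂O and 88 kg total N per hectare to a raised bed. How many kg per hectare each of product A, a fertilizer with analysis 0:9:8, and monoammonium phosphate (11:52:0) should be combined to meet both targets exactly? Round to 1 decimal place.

Per-hectare balance (a = product A, b = monoammonium phosphate):
K₂O: 0.08·a + 0·b = 64.53
N: 0·a + 0.11·b = 88
Solving simultaneously: a = 806.625, b = 800.

806.6 kg product A, 800.0 kg monoammonium phosphate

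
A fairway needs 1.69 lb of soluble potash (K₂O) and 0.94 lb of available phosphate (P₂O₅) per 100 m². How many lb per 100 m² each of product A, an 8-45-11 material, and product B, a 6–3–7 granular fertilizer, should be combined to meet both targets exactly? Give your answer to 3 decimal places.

0.535 lb product A, 23.301 lb product B

Let a = lb of product A, b = lb of product B (per 100 m²).
K₂O: 0.11·a + 0.07·b = 1.69
P₂O₅: 0.45·a + 0.03·b = 0.94
Eliminate a: (row1) − 0.11/0.45·(row2) → 0.0626667·b = 1.46022, so b = 23.3014.
Back-substitute: a = (1.69 − 0.07·23.3014) / 0.11 = 0.535461.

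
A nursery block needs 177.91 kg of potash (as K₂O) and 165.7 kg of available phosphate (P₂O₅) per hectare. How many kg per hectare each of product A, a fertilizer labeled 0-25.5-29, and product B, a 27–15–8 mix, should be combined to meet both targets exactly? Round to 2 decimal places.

581.41 kg product A, 116.27 kg product B

Per-hectare balance (a = product A, b = product B):
K₂O: 0.29·a + 0.08·b = 177.91
P₂O₅: 0.255·a + 0.15·b = 165.7
From row1: a = (177.91 − 0.08·b) / 0.29.
Into row2: 0.255·(177.91 − 0.08·b)/0.29 + 0.15·b = 165.7 → b = 116.2749, a = 581.407.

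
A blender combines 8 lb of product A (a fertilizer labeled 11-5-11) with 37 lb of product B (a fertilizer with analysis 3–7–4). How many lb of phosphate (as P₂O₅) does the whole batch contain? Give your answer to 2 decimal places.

2.99 lb P₂O₅

P₂O₅ mass = 5%×8 + 7%×37 = 2.99 lb.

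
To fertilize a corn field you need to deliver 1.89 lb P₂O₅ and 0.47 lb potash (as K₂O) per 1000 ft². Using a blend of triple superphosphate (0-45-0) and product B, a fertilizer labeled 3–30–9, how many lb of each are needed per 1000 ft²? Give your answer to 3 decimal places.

0.719 lb triple superphosphate, 5.222 lb product B

Let a = lb of triple superphosphate, b = lb of product B (per 1000 ft²).
P₂O₅: 0.45·a + 0.3·b = 1.89
K₂O: 0·a + 0.09·b = 0.47
Solving simultaneously: a = 0.718519, b = 5.22222.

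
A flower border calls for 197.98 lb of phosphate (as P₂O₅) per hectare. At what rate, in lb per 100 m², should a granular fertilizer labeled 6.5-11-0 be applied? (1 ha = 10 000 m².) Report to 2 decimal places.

18.00 lb of product per hundred sq m

Product per hectare = 197.98 / 11% = 1799.82 lb.
Convert to per 100 m²: 1799.82 × 0.01 = 17.9982 lb.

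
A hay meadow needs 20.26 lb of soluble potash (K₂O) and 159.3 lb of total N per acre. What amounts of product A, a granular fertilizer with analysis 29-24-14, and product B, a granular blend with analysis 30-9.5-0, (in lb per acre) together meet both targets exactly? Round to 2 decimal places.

With a, b = lb per acre of product A and product B:
K₂O: 0.14·a + 0·b = 20.26
N: 0.29·a + 0.3·b = 159.3
Eliminate b: (row1) − 0/0.3·(row2) → 0.14·a = 20.26, so a = 144.714.
Then b = (159.3 − 0.29·144.714) / 0.3 = 391.1095.

144.71 lb product A, 391.11 lb product B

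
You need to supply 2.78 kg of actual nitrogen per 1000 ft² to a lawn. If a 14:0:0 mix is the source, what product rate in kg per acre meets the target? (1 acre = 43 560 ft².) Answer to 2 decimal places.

Product per 1000 ft² = 2.78 / 14% = 19.8571 kg.
Convert to per acre: 19.8571 × 43.56 = 864.977 kg.

864.98 kg of product per acre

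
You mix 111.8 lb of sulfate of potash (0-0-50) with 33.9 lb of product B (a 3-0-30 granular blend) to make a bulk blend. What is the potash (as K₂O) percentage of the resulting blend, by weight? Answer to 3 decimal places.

Total mass = 111.8 + 33.9 = 145.7 lb.
K₂O mass = 50%×111.8 + 30%×33.9 = 66.07 lb.
% K₂O = 66.07 / 145.7 = 45.3466%.

45.347% K₂O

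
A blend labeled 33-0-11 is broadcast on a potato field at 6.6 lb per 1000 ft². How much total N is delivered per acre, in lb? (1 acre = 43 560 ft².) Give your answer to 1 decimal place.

94.9 lb N per acre

nitrogen per 1000 ft² = 6.6 × 33% = 2.178 lb.
Convert to per acre: 2.178 × 43.56 = 94.8737 lb.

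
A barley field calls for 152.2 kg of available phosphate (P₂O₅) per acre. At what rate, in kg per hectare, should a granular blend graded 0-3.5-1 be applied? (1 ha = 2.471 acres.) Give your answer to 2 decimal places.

10745.32 kg of product per hectare

Product per acre = 152.2 / 3.5% = 4348.57 kg.
Convert to per hectare: 4348.57 × 2.471 = 10745.32 kg.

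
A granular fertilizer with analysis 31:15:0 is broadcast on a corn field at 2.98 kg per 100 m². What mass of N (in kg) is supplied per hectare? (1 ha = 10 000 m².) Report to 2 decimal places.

92.38 kg N per hectare

nitrogen per 100 m² = 2.98 × 31% = 0.9238 kg.
Convert to per hectare: 0.9238 × 100 = 92.38 kg.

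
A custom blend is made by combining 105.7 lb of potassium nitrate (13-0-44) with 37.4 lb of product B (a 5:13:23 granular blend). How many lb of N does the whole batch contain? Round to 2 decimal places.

15.61 lb N

N mass = 13%×105.7 + 5%×37.4 = 15.611 lb.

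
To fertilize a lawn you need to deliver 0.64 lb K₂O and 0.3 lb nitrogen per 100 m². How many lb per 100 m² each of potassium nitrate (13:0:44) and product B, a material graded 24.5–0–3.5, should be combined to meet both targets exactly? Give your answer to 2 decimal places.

Per-100 m² balance (a = potassium nitrate, b = product B):
K₂O: 0.44·a + 0.035·b = 0.64
N: 0.13·a + 0.245·b = 0.3
Eliminate b: (row1) − 0.035/0.245·(row2) → 0.421429·a = 0.597143, so a = 1.41695.
Then b = (0.3 − 0.13·1.41695) / 0.245 = 0.472639.

1.42 lb potassium nitrate, 0.47 lb product B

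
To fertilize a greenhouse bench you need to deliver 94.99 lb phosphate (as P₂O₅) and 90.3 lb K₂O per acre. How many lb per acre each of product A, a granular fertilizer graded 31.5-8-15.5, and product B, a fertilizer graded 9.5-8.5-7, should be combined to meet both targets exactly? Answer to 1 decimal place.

135.5 lb product A, 990.0 lb product B

With a, b = lb per acre of product A and product B:
P₂O₅: 0.08·a + 0.085·b = 94.99
K₂O: 0.155·a + 0.07·b = 90.3
Solving simultaneously: a = 135.472, b = 990.026.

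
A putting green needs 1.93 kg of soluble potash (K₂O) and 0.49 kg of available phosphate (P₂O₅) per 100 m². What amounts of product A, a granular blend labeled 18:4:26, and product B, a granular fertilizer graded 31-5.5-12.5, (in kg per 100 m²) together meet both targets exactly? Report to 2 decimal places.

With a, b = kg per 100 m² of product A and product B:
K₂O: 0.26·a + 0.125·b = 1.93
P₂O₅: 0.04·a + 0.055·b = 0.49
Eliminate a: (row1) − 0.26/0.04·(row2) → -0.2325·b = -1.255, so b = 5.39785.
Back-substitute: a = (1.93 − 0.125·5.39785) / 0.26 = 4.82796.

4.83 kg product A, 5.40 kg product B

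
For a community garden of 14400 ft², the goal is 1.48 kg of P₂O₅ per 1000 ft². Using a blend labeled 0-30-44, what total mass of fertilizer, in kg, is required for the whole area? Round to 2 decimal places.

Product per 1000 ft² = 1.48 / 30% = 4.93333 kg.
Total product = 4.93333 × 14400 / 1000 = 71.04 kg.

71.04 kg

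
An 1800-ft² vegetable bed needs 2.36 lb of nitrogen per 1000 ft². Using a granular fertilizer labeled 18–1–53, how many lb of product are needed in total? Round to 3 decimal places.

Product per 1000 ft² = 2.36 / 18% = 13.1111 lb.
Total product = 13.1111 × 1800 / 1000 = 23.6 lb.

23.600 lb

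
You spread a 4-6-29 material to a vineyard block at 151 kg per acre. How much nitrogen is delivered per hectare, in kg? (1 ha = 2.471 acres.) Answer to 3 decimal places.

14.925 kg N per hectare

nitrogen per acre = 151 × 4% = 6.04 kg.
Convert to per hectare: 6.04 × 2.471 = 14.9248 kg.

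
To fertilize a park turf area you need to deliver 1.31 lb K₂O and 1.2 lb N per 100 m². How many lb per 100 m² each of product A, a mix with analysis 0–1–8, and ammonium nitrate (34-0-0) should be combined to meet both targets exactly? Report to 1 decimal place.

Let a = lb of product A, b = lb of ammonium nitrate (per 100 m²).
K₂O: 0.08·a + 0·b = 1.31
N: 0·a + 0.34·b = 1.2
Solving simultaneously: a = 16.375, b = 3.52941.

16.4 lb product A, 3.5 lb ammonium nitrate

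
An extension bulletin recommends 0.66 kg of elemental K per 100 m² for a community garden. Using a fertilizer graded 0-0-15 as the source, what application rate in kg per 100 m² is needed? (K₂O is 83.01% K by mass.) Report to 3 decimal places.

As K₂O: 0.66 / 0.8301 = 0.795085 kg per 100 m².
Product per 100 m² = 0.795085 / 15% = 5.30057 kg.

5.301 kg of product per hundred sq m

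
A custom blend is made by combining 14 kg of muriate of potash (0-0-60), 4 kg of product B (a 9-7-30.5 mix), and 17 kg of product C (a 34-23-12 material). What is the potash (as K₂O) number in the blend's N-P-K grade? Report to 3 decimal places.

Total mass = 14 + 4 + 17 = 35 kg.
K₂O mass = 60%×14 + 30.5%×4 + 12%×17 = 11.66 kg.
% K₂O = 11.66 / 35 = 33.3143%.

33.314% K₂O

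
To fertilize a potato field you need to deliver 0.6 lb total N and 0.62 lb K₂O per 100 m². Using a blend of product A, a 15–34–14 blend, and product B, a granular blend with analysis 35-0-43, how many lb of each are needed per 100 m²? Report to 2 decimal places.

2.65 lb product A, 0.58 lb product B

Let a = lb of product A, b = lb of product B (per 100 m²).
N: 0.15·a + 0.35·b = 0.6
K₂O: 0.14·a + 0.43·b = 0.62
From row1: a = (0.6 − 0.35·b) / 0.15.
Into row2: 0.14·(0.6 − 0.35·b)/0.15 + 0.43·b = 0.62 → b = 0.580645, a = 2.64516.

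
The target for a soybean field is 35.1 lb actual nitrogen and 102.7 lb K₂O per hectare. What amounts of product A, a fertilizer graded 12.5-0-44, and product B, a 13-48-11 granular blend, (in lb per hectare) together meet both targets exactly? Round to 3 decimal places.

With a, b = lb per hectare of product A and product B:
N: 0.125·a + 0.13·b = 35.1
K₂O: 0.44·a + 0.11·b = 102.7
From row1: a = (35.1 − 0.13·b) / 0.125.
Into row2: 0.44·(35.1 − 0.13·b)/0.125 + 0.11·b = 102.7 → b = 59.98849, a = 218.41197.

218.412 lb product A, 59.988 lb product B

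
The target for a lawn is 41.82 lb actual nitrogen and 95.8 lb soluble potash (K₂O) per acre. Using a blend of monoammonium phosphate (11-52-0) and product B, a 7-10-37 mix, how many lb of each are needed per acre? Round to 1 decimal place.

215.4 lb monoammonium phosphate, 258.9 lb product B

Per-acre balance (a = monoammonium phosphate, b = product B):
N: 0.11·a + 0.07·b = 41.82
K₂O: 0·a + 0.37·b = 95.8
Solving simultaneously: a = 215.415, b = 258.919.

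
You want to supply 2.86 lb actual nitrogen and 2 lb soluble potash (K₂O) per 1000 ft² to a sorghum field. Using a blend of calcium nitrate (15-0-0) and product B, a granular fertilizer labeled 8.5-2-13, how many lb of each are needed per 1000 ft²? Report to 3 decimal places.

With a, b = lb per 1000 ft² of calcium nitrate and product B:
N: 0.15·a + 0.085·b = 2.86
K₂O: 0·a + 0.13·b = 2
Solving simultaneously: a = 10.3487, b = 15.3846.

10.349 lb calcium nitrate, 15.385 lb product B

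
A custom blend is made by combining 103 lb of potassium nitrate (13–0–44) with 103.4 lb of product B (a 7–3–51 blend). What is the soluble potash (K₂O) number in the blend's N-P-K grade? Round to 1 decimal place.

47.5% K₂O

Total mass = 103 + 103.4 = 206.4 lb.
K₂O mass = 44%×103 + 51%×103.4 = 98.054 lb.
% K₂O = 98.054 / 206.4 = 47.5068%.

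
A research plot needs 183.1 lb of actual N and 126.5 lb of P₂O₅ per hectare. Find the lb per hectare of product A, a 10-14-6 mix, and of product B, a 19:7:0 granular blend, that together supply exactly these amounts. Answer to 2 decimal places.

Let a = lb of product A, b = lb of product B (per hectare).
N: 0.1·a + 0.19·b = 183.1
P₂O₅: 0.14·a + 0.07·b = 126.5
Eliminate b: (row1) − 0.19/0.07·(row2) → -0.28·a = -160.257, so a = 572.347.
Then b = (126.5 − 0.14·572.347) / 0.07 = 662.449.

572.35 lb product A, 662.45 lb product B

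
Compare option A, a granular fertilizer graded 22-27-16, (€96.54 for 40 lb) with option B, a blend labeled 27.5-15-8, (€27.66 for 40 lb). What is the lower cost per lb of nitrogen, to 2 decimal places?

option A: N per bag = 40 × 22% = 8.8 lb; cost = 96.54 / 8.8 = €10.9705/lb N.
option B: N per bag = 40 × 27.5% = 11 lb; cost = 27.66 / 11 = €2.5145/lb N.
option B is cheaper.

€2.51 per lb N (option B)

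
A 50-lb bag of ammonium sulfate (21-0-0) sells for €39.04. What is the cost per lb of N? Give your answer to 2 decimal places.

N in bag = 50 × 21% = 10.5 lb.
Cost per lb N = €39.04 / 10.5 = €3.7181.

€3.72 per lb N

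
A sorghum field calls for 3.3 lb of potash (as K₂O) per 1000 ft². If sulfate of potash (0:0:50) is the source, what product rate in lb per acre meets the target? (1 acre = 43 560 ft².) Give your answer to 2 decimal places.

Product per 1000 ft² = 3.3 / 50% = 6.6 lb.
Convert to per acre: 6.6 × 43.56 = 287.496 lb.

287.50 lb of product per acre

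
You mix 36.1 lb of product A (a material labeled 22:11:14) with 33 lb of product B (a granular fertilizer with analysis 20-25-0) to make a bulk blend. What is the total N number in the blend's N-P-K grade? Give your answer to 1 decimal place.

Total mass = 36.1 + 33 = 69.1 lb.
N mass = 22%×36.1 + 20%×33 = 14.542 lb.
% N = 14.542 / 69.1 = 21.0449%.

21.0% N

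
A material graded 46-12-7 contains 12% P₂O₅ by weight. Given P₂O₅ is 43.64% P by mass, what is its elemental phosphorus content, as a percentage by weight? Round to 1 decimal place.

5.2% P

%P = 12 × 0.4364 = 5.2368%.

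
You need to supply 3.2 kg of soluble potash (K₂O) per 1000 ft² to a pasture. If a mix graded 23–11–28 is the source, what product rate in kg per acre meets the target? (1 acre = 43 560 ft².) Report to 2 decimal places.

497.83 kg of product per acre

Product per 1000 ft² = 3.2 / 28% = 11.4286 kg.
Convert to per acre: 11.4286 × 43.56 = 497.829 kg.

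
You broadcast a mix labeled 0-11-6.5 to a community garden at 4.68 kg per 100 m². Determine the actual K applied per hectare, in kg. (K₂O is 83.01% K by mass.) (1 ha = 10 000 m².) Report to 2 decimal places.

25.25 kg K per hectare

K₂O per 100 m² = 4.68 × 6.5% = 0.3042 kg.
Elemental K = 0.3042 × 0.8301 = 0.252516 kg per 100 m².
Convert to per hectare: 0.252516 × 100 = 25.2516 kg.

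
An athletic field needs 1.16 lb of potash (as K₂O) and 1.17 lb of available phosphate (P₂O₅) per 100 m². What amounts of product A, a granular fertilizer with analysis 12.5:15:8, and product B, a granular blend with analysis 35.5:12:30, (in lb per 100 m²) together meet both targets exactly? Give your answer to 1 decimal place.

6.0 lb product A, 2.3 lb product B

With a, b = lb per 100 m² of product A and product B:
K₂O: 0.08·a + 0.3·b = 1.16
P₂O₅: 0.15·a + 0.12·b = 1.17
Solving simultaneously: a = 5.98305, b = 2.27119.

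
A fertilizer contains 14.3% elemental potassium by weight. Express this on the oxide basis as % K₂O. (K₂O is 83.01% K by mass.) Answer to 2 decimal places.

17.23% K₂O

%K₂O = 14.3 / 0.8301 = 17.2268%.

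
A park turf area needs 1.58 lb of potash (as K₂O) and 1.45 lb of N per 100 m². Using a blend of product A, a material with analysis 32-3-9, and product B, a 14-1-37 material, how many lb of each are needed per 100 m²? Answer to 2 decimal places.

2.98 lb product A, 3.55 lb product B

Let a = lb of product A, b = lb of product B (per 100 m²).
K₂O: 0.09·a + 0.37·b = 1.58
N: 0.32·a + 0.14·b = 1.45
Eliminate a: (row1) − 0.09/0.32·(row2) → 0.330625·b = 1.17219, so b = 3.54537.
Back-substitute: a = (1.58 − 0.37·3.54537) / 0.09 = 2.98015.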